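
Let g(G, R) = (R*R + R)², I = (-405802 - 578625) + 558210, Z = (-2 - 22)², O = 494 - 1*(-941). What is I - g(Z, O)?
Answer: -4246320061817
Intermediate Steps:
O = 1435 (O = 494 + 941 = 1435)
Z = 576 (Z = (-24)² = 576)
I = -426217 (I = -984427 + 558210 = -426217)
g(G, R) = (R + R²)² (g(G, R) = (R² + R)² = (R + R²)²)
I - g(Z, O) = -426217 - 1435²*(1 + 1435)² = -426217 - 2059225*1436² = -426217 - 2059225*2062096 = -426217 - 1*4246319635600 = -426217 - 4246319635600 = -4246320061817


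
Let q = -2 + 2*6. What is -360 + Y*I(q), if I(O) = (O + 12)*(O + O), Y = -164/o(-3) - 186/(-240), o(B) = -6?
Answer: 36023/3 ≈ 12008.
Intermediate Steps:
q = 10 (q = -2 + 12 = 10)
Y = 3373/120 (Y = -164/(-6) - 186/(-240) = -164*(-⅙) - 186*(-1/240) = 82/3 + 31/40 = 3373/120 ≈ 28.108)
I(O) = 2*O*(12 + O) (I(O) = (12 + O)*(2*O) = 2*O*(12 + O))
-360 + Y*I(q) = -360 + 3373*(2*10*(12 + 10))/120 = -360 + 3373*(2*10*22)/120 = -360 + (3373/120)*440 = -360 + 37103/3 = 36023/3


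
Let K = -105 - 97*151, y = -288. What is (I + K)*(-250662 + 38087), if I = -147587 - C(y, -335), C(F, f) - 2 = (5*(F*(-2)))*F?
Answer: -141808569925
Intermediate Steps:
C(F, f) = 2 - 10*F² (C(F, f) = 2 + (5*(F*(-2)))*F = 2 + (5*(-2*F))*F = 2 + (-10*F)*F = 2 - 10*F²)
K = -14752 (K = -105 - 14647 = -14752)
I = 681851 (I = -147587 - (2 - 10*(-288)²) = -147587 - (2 - 10*82944) = -147587 - (2 - 829440) = -147587 - 1*(-829438) = -147587 + 829438 = 681851)
(I + K)*(-250662 + 38087) = (681851 - 14752)*(-250662 + 38087) = 667099*(-212575) = -141808569925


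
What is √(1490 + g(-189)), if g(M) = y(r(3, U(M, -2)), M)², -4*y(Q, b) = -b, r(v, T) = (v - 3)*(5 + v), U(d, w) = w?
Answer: √59561/4 ≈ 61.013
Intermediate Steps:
r(v, T) = (-3 + v)*(5 + v)
y(Q, b) = b/4 (y(Q, b) = -(-1)*b/4 = b/4)
g(M) = M²/16 (g(M) = (M/4)² = M²/16)
√(1490 + g(-189)) = √(1490 + (1/16)*(-189)²) = √(1490 + (1/16)*35721) = √(1490 + 35721/16) = √(59561/16) = √59561/4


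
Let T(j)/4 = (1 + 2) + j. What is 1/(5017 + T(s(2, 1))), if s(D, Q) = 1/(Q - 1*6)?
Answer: 5/25141 ≈ 0.00019888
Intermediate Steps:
s(D, Q) = 1/(-6 + Q) (s(D, Q) = 1/(Q - 6) = 1/(-6 + Q))
T(j) = 12 + 4*j (T(j) = 4*((1 + 2) + j) = 4*(3 + j) = 12 + 4*j)
1/(5017 + T(s(2, 1))) = 1/(5017 + (12 + 4/(-6 + 1))) = 1/(5017 + (12 + 4/(-5))) = 1/(5017 + (12 + 4*(-⅕))) = 1/(5017 + (12 - ⅘)) = 1/(5017 + 56/5) = 1/(25141/5) = 5/25141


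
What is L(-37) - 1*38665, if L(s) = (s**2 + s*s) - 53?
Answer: -35980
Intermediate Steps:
L(s) = -53 + 2*s**2 (L(s) = (s**2 + s**2) - 53 = 2*s**2 - 53 = -53 + 2*s**2)
L(-37) - 1*38665 = (-53 + 2*(-37)**2) - 1*38665 = (-53 + 2*1369) - 38665 = (-53 + 2738) - 38665 = 2685 - 38665 = -35980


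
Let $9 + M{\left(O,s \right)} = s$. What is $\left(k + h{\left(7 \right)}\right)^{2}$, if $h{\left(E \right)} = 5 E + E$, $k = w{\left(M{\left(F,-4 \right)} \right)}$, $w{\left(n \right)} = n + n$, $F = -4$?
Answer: $256$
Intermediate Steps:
$M{\left(O,s \right)} = -9 + s$
$w{\left(n \right)} = 2 n$
$k = -26$ ($k = 2 \left(-9 - 4\right) = 2 \left(-13\right) = -26$)
$h{\left(E \right)} = 6 E$
$\left(k + h{\left(7 \right)}\right)^{2} = \left(-26 + 6 \cdot 7\right)^{2} = \left(-26 + 42\right)^{2} = 16^{2} = 256$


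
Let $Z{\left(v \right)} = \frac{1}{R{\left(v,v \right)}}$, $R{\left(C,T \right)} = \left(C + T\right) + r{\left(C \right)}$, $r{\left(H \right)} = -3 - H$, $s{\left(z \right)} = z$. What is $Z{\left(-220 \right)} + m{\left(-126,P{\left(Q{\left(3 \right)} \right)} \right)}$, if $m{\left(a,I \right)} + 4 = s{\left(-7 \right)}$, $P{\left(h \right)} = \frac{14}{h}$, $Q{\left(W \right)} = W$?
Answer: $- \frac{2454}{223} \approx -11.004$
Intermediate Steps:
$m{\left(a,I \right)} = -11$ ($m{\left(a,I \right)} = -4 - 7 = -11$)
$R{\left(C,T \right)} = -3 + T$ ($R{\left(C,T \right)} = \left(C + T\right) - \left(3 + C\right) = -3 + T$)
$Z{\left(v \right)} = \frac{1}{-3 + v}$
$Z{\left(-220 \right)} + m{\left(-126,P{\left(Q{\left(3 \right)} \right)} \right)} = \frac{1}{-3 - 220} - 11 = \frac{1}{-223} - 11 = - \frac{1}{223} - 11 = - \frac{2454}{223}$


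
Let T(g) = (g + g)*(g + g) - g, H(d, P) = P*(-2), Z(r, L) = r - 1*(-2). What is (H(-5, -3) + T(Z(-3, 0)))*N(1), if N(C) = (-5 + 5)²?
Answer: 0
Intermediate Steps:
Z(r, L) = 2 + r (Z(r, L) = r + 2 = 2 + r)
H(d, P) = -2*P
N(C) = 0 (N(C) = 0² = 0)
T(g) = -g + 4*g² (T(g) = (2*g)*(2*g) - g = 4*g² - g = -g + 4*g²)
(H(-5, -3) + T(Z(-3, 0)))*N(1) = (-2*(-3) + (2 - 3)*(-1 + 4*(2 - 3)))*0 = (6 - (-1 + 4*(-1)))*0 = (6 - (-1 - 4))*0 = (6 - 1*(-5))*0 = (6 + 5)*0 = 11*0 = 0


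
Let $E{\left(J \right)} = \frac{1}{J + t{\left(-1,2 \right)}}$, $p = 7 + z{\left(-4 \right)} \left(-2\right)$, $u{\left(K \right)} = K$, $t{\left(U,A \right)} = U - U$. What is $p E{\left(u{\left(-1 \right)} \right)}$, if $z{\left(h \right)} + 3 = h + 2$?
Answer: $-17$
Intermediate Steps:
$z{\left(h \right)} = -1 + h$ ($z{\left(h \right)} = -3 + \left(h + 2\right) = -3 + \left(2 + h\right) = -1 + h$)
$t{\left(U,A \right)} = 0$
$p = 17$ ($p = 7 + \left(-1 - 4\right) \left(-2\right) = 7 - -10 = 7 + 10 = 17$)
$E{\left(J \right)} = \frac{1}{J}$ ($E{\left(J \right)} = \frac{1}{J + 0} = \frac{1}{J}$)
$p E{\left(u{\left(-1 \right)} \right)} = \frac{17}{-1} = 17 \left(-1\right) = -17$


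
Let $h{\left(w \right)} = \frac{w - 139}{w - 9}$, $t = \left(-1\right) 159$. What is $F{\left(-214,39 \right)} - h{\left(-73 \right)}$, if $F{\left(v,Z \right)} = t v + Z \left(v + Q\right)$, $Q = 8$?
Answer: $\frac{1065566}{41} \approx 25989.0$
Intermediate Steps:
$t = -159$
$F{\left(v,Z \right)} = - 159 v + Z \left(8 + v\right)$ ($F{\left(v,Z \right)} = - 159 v + Z \left(v + 8\right) = - 159 v + Z \left(8 + v\right)$)
$h{\left(w \right)} = \frac{-139 + w}{-9 + w}$
$F{\left(-214,39 \right)} - h{\left(-73 \right)} = \left(\left(-159\right) \left(-214\right) + 8 \cdot 39 + 39 \left(-214\right)\right) - \frac{-139 - 73}{-9 - 73} = \left(34026 + 312 - 8346\right) - \frac{1}{-82} \left(-212\right) = 25992 - \left(- \frac{1}{82}\right) \left(-212\right) = 25992 - \frac{106}{41} = \frac{1065566}{41}$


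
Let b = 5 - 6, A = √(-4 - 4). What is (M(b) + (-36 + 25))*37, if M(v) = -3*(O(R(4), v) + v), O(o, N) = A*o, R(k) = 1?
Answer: -296 - 222*I*√2 ≈ -296.0 - 313.96*I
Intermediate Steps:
A = 2*I*√2 (A = √(-8) = 2*I*√2 ≈ 2.8284*I)
b = -1
O(o, N) = 2*I*o*√2 (O(o, N) = (2*I*√2)*o = 2*I*o*√2)
M(v) = -3*v - 6*I*√2 (M(v) = -3*(2*I*1*√2 + v) = -3*(2*I*√2 + v) = -3*(v + 2*I*√2) = -3*v - 6*I*√2)
(M(b) + (-36 + 25))*37 = ((-3*(-1) - 6*I*√2) + (-36 + 25))*37 = ((3 - 6*I*√2) - 11)*37 = (-8 - 6*I*√2)*37 = -296 - 222*I*√2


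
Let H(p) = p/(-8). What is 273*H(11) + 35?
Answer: -2723/8 ≈ -340.38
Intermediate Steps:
H(p) = -p/8 (H(p) = p*(-⅛) = -p/8)
273*H(11) + 35 = 273*(-⅛*11) + 35 = 273*(-11/8) + 35 = -3003/8 + 35 = -2723/8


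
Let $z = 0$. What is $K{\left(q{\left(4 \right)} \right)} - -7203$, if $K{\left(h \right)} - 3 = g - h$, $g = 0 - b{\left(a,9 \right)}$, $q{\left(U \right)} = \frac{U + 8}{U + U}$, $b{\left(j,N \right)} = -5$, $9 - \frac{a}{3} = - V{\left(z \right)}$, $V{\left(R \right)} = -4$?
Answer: $\frac{14419}{2} \approx 7209.5$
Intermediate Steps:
$a = 15$ ($a = 27 - 3 \left(\left(-1\right) \left(-4\right)\right) = 27 - 12 = 15$)
$q{\left(U \right)} = \frac{8 + U}{2 U}$
$g = 5$ ($g = 0 - -5 = 0 + 5 = 5$)
$K{\left(h \right)} = 8 - h$ ($K{\left(h \right)} = 3 - \left(-5 + h\right) = 8 - h$)
$K{\left(q{\left(4 \right)} \right)} - -7203 = \left(8 - \frac{8 + 4}{2 \cdot 4}\right) - -7203 = \left(8 - \frac{1}{2} \cdot \frac{1}{4} \cdot 12\right) + 7203 = \left(8 - \frac{3}{2}\right) + 7203 = \frac{13}{2} + 7203 = \frac{14419}{2}$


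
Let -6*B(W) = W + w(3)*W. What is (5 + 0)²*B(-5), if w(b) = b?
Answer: 250/3 ≈ 83.333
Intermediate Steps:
B(W) = -2*W/3 (B(W) = -(W + 3*W)/6 = -2*W/3)
(5 + 0)²*B(-5) = (5 + 0)²*(-⅔*(-5)) = 5²*(10/3) = 25*(10/3) = 250/3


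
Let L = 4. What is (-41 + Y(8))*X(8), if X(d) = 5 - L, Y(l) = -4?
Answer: -45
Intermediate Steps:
X(d) = 1 (X(d) = 5 - 1*4 = 5 - 4 = 1)
(-41 + Y(8))*X(8) = (-41 - 4)*1 = -45*1 = -45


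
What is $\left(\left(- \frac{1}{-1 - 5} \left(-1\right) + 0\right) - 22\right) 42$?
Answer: $-931$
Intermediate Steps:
$\left(\left(- \frac{1}{-1 - 5} \left(-1\right) + 0\right) - 22\right) 42 = \left(\left(- \frac{1}{-6} \left(-1\right) + 0\right) - 22\right) 42 = \left(\left(\left(-1\right) \left(- \frac{1}{6}\right) \left(-1\right) + 0\right) - 22\right) 42 = \left(\left(\frac{1}{6} \left(-1\right) + 0\right) - 22\right) 42 = \left(\left(- \frac{1}{6} + 0\right) - 22\right) 42 = \left(- \frac{1}{6} - 22\right) 42 = \left(- \frac{133}{6}\right) 42 = -931$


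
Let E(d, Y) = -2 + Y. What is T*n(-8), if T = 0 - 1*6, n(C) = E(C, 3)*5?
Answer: -30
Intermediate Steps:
n(C) = 5 (n(C) = (-2 + 3)*5 = 1*5 = 5)
T = -6 (T = 0 - 6 = -6)
T*n(-8) = -6*5 = -30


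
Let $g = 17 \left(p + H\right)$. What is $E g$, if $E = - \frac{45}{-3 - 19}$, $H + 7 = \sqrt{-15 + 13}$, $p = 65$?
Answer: $\frac{22185}{11} + \frac{765 i \sqrt{2}}{22} \approx 2016.8 + 49.176 i$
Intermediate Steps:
$H = -7 + i \sqrt{2}$ ($H = -7 + \sqrt{-15 + 13} = -7 + \sqrt{-2} = -7 + i \sqrt{2} \approx -7.0 + 1.4142 i$)
$g = 986 + 17 i \sqrt{2}$ ($g = 17 \left(65 - \left(7 - i \sqrt{2}\right)\right) = 17 \left(58 + i \sqrt{2}\right) = 986 + 17 i \sqrt{2} \approx 986.0 + 24.042 i$)
$E = \frac{45}{22}$ ($E = - \frac{45}{-3 - 19} = - \frac{45}{-22} = \left(-45\right) \left(- \frac{1}{22}\right) = \frac{45}{22} \approx 2.0455$)
$E g = \frac{45 \left(986 + 17 i \sqrt{2}\right)}{22} = \frac{22185}{11} + \frac{765 i \sqrt{2}}{22}$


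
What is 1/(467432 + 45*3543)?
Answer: 1/626867 ≈ 1.5952e-6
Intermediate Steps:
1/(467432 + 45*3543) = 1/(467432 + 159435) = 1/626867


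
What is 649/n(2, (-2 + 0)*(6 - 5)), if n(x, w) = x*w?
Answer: -649/4 ≈ -162.25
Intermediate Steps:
n(x, w) = w*x
649/n(2, (-2 + 0)*(6 - 5)) = 649/((((-2 + 0)*(6 - 5))*2)) = 649/((-2*1*2)) = 649/((-2*2)) = 649/(-4) = 649*(-1/4) = -649/4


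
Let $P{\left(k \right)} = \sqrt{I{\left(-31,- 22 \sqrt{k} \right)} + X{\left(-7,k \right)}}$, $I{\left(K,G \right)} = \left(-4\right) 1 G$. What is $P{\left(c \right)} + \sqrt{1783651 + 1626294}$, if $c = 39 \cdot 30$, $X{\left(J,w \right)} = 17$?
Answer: $\sqrt{3409945} + \sqrt{17 + 264 \sqrt{130}} \approx 1901.6$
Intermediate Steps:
$I{\left(K,G \right)} = - 4 G$
$c = 1170$
$P{\left(k \right)} = \sqrt{17 + 88 \sqrt{k}}$ ($P{\left(k \right)} = \sqrt{- 4 \left(- 22 \sqrt{k}\right) + 17} = \sqrt{88 \sqrt{k} + 17} = \sqrt{17 + 88 \sqrt{k}}$)
$P{\left(c \right)} + \sqrt{1783651 + 1626294} = \sqrt{17 + 88 \sqrt{1170}} + \sqrt{1783651 + 1626294} = \sqrt{17 + 88 \cdot 3 \sqrt{130}} + \sqrt{3409945} = \sqrt{17 + 264 \sqrt{130}} + \sqrt{3409945} = \sqrt{3409945} + \sqrt{17 + 264 \sqrt{130}}$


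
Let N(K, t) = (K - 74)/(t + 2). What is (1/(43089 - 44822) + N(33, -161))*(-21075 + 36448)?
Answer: 1089853462/275547 ≈ 3955.2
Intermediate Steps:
N(K, t) = (-74 + K)/(2 + t)
(1/(43089 - 44822) + N(33, -161))*(-21075 + 36448) = (1/(43089 - 44822) + (-74 + 33)/(2 - 161))*(-21075 + 36448) = (1/(-1733) - 41/(-159))*15373 = (-1/1733 - 1/159*(-41))*15373 = (-1/1733 + 41/159)*15373 = (70894/275547)*15373 = 1089853462/275547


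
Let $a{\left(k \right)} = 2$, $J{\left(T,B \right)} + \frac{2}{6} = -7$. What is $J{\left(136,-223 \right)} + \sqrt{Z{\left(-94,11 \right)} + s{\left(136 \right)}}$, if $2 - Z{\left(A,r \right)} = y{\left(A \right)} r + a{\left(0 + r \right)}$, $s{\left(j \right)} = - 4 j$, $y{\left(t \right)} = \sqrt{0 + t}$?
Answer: $- \frac{22}{3} + \sqrt{-544 - 11 i \sqrt{94}} \approx -5.0579 - 23.435 i$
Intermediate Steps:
$J{\left(T,B \right)} = - \frac{22}{3}$ ($J{\left(T,B \right)} = - \frac{1}{3} - 7 = - \frac{22}{3}$)
$y{\left(t \right)} = \sqrt{t}$
$Z{\left(A,r \right)} = - r \sqrt{A}$ ($Z{\left(A,r \right)} = 2 - \left(\sqrt{A} r + 2\right) = 2 - \left(r \sqrt{A} + 2\right) = 2 - \left(2 + r \sqrt{A}\right) = - r \sqrt{A}$)
$J{\left(136,-223 \right)} + \sqrt{Z{\left(-94,11 \right)} + s{\left(136 \right)}} = - \frac{22}{3} + \sqrt{\left(-1\right) 11 \sqrt{-94} - 544} = - \frac{22}{3} + \sqrt{\left(-1\right) 11 i \sqrt{94} - 544} = - \frac{22}{3} + \sqrt{- 11 i \sqrt{94} - 544} = - \frac{22}{3} + \sqrt{-544 - 11 i \sqrt{94}}$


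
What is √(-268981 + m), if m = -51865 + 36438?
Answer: 2*I*√71102 ≈ 533.3*I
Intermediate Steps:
m = -15427
√(-268981 + m) = √(-268981 - 15427) = √(-284408) = 2*I*√71102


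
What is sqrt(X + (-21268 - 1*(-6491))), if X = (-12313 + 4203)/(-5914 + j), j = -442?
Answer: I*sqrt(149230143678)/3178 ≈ 121.56*I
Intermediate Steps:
X = 4055/3178 (X = (-12313 + 4203)/(-5914 - 442) = -8110/(-6356) = -8110*(-1/6356) = 4055/3178 ≈ 1.2760)
sqrt(X + (-21268 - 1*(-6491))) = sqrt(4055/3178 + (-21268 - 1*(-6491))) = sqrt(4055/3178 + (-21268 + 6491)) = sqrt(4055/3178 - 14777) = sqrt(-46957251/3178) = I*sqrt(149230143678)/3178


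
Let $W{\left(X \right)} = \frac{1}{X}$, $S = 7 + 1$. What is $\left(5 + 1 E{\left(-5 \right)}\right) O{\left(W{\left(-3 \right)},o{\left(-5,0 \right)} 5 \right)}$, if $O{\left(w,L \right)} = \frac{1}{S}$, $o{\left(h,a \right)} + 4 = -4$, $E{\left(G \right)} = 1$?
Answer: $\frac{3}{4} \approx 0.75$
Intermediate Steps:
$o{\left(h,a \right)} = -8$ ($o{\left(h,a \right)} = -4 - 4 = -8$)
$S = 8$
$O{\left(w,L \right)} = \frac{1}{8}$
$\left(5 + 1 E{\left(-5 \right)}\right) O{\left(W{\left(-3 \right)},o{\left(-5,0 \right)} 5 \right)} = \left(5 + 1 \cdot 1\right) \frac{1}{8} = \left(5 + 1\right) \frac{1}{8} = 6 \cdot \frac{1}{8} = \frac{3}{4}$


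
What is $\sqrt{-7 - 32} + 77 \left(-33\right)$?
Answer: $-2541 + i \sqrt{39} \approx -2541.0 + 6.245 i$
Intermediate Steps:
$\sqrt{-7 - 32} + 77 \left(-33\right) = \sqrt{-39} - 2541 = i \sqrt{39} - 2541 = -2541 + i \sqrt{39}$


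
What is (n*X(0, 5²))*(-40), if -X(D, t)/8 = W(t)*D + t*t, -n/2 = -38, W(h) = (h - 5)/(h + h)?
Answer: 15200000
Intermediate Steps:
W(h) = (-5 + h)/(2*h) (W(h) = (-5 + h)/((2*h)) = (-5 + h)*(1/(2*h)) = (-5 + h)/(2*h))
n = 76 (n = -2*(-38) = 76)
X(D, t) = -8*t² - 4*D*(-5 + t)/t (X(D, t) = -8*(((-5 + t)/(2*t))*D + t*t) = -8*(D*(-5 + t)/(2*t) + t²) = -8*(t² + D*(-5 + t)/(2*t)) = -8*t² - 4*D*(-5 + t)/t)
(n*X(0, 5²))*(-40) = (76*(-8*(5²)² - 4*0 + 20*0/5²))*(-40) = (76*(-8*25² + 0 + 20*0/25))*(-40) = (76*(-8*625 + 0 + 20*0*(1/25)))*(-40) = (76*(-5000 + 0 + 0))*(-40) = (76*(-5000))*(-40) = -380000*(-40) = 15200000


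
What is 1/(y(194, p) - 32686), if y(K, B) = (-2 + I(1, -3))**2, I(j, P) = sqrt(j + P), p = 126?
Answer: I/(4*(sqrt(2) - 8171*I)) ≈ -3.0596e-5 + 5.2955e-9*I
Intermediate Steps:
I(j, P) = sqrt(P + j)
y(K, B) = (-2 + I*sqrt(2))**2 (y(K, B) = (-2 + sqrt(-3 + 1))**2 = (-2 + sqrt(-2))**2 = (-2 + I*sqrt(2))**2)
1/(y(194, p) - 32686) = 1/((2 - I*sqrt(2))**2 - 32686) = 1/(-32686 + (2 - I*sqrt(2))**2)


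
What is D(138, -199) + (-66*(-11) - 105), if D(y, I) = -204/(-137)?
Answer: 85281/137 ≈ 622.49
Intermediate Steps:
D(y, I) = 204/137 (D(y, I) = -204*(-1/137) = 204/137)
D(138, -199) + (-66*(-11) - 105) = 204/137 + (-66*(-11) - 105) = 204/137 + (726 - 105) = 204/137 + 621 = 85281/137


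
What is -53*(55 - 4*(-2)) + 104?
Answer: -3235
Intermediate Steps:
-53*(55 - 4*(-2)) + 104 = -53*(55 - 1*(-8)) + 104 = -53*(55 + 8) + 104 = -53*63 + 104 = -3339 + 104 = -3235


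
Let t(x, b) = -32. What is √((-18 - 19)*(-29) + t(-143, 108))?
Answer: √1041 ≈ 32.265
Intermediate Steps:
√((-18 - 19)*(-29) + t(-143, 108)) = √((-18 - 19)*(-29) - 32) = √(-37*(-29) - 32) = √(1073 - 32) = √1041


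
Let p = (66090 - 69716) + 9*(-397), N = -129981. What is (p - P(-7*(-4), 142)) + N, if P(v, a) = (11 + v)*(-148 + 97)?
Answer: -135191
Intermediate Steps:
P(v, a) = -561 - 51*v (P(v, a) = (11 + v)*(-51) = -561 - 51*v)
p = -7199 (p = -3626 - 3573 = -7199)
(p - P(-7*(-4), 142)) + N = (-7199 - (-561 - (-357)*(-4))) - 129981 = (-7199 - (-561 - 51*28)) - 129981 = (-7199 - (-561 - 1428)) - 129981 = (-7199 - 1*(-1989)) - 129981 = (-7199 + 1989) - 129981 = -5210 - 129981 = -135191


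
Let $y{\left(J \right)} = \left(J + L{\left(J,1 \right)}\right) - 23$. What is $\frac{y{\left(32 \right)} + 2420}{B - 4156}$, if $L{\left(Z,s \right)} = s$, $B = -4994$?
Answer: $- \frac{81}{305} \approx -0.26557$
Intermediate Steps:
$y{\left(J \right)} = -22 + J$ ($y{\left(J \right)} = \left(J + 1\right) - 23 = \left(1 + J\right) - 23 = -22 + J$)
$\frac{y{\left(32 \right)} + 2420}{B - 4156} = \frac{\left(-22 + 32\right) + 2420}{-4994 - 4156} = \frac{10 + 2420}{-9150} = 2430 \left(- \frac{1}{9150}\right) = - \frac{81}{305}$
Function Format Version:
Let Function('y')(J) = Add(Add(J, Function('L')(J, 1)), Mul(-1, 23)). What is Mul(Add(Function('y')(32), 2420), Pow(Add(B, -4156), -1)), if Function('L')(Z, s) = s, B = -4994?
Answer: Rational(-81, 305) ≈ -0.26557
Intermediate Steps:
Function('y')(J) = Add(-22, J) (Function('y')(J) = Add(Add(J, 1), Mul(-1, 23)) = Add(Add(1, J), -23) = Add(-22, J))
Mul(Add(Function('y')(32), 2420), Pow(Add(B, -4156), -1)) = Mul(Add(Add(-22, 32), 2420), Pow(Add(-4994, -4156), -1)) = Mul(Add(10, 2420), Pow(-9150, -1)) = Mul(2430, Rational(-1, 9150)) = Rational(-81, 305)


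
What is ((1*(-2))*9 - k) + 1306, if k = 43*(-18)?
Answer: 2062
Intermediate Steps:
k = -774
((1*(-2))*9 - k) + 1306 = ((1*(-2))*9 - 1*(-774)) + 1306 = (-2*9 + 774) + 1306 = (-18 + 774) + 1306 = 756 + 1306 = 2062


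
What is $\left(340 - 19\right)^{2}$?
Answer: $103041$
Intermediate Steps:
$\left(340 - 19\right)^{2} = 321^{2} = 103041$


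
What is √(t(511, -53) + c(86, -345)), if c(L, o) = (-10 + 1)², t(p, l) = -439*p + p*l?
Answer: I*√251331 ≈ 501.33*I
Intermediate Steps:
t(p, l) = -439*p + l*p
c(L, o) = 81 (c(L, o) = (-9)² = 81)
√(t(511, -53) + c(86, -345)) = √(511*(-439 - 53) + 81) = √(511*(-492) + 81) = √(-251412 + 81) = √(-251331) = I*√251331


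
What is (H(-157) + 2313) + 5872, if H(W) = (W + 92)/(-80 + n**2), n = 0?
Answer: 130973/16 ≈ 8185.8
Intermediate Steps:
H(W) = -23/20 - W/80 (H(W) = (W + 92)/(-80 + 0**2) = (92 + W)/(-80 + 0) = (92 + W)/(-80) = (92 + W)*(-1/80) = -23/20 - W/80)
(H(-157) + 2313) + 5872 = ((-23/20 - 1/80*(-157)) + 2313) + 5872 = ((-23/20 + 157/80) + 2313) + 5872 = (13/16 + 2313) + 5872 = 37021/16 + 5872 = 130973/16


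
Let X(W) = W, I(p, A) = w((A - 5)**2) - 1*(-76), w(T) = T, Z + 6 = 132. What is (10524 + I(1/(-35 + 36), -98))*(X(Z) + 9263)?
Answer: 199131301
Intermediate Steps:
Z = 126 (Z = -6 + 132 = 126)
I(p, A) = 76 + (-5 + A)**2 (I(p, A) = (A - 5)**2 - 1*(-76) = (-5 + A)**2 + 76 = 76 + (-5 + A)**2)
(10524 + I(1/(-35 + 36), -98))*(X(Z) + 9263) = (10524 + (76 + (-5 - 98)**2))*(126 + 9263) = (10524 + (76 + (-103)**2))*9389 = (10524 + (76 + 10609))*9389 = (10524 + 10685)*9389 = 21209*9389 = 199131301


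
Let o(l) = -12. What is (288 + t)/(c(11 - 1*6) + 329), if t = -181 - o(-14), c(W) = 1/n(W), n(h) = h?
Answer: 595/1646 ≈ 0.36148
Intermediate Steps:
c(W) = 1/W
t = -169 (t = -181 - 1*(-12) = -181 + 12 = -169)
(288 + t)/(c(11 - 1*6) + 329) = (288 - 169)/(1/(11 - 1*6) + 329) = 119/(1/(11 - 6) + 329) = 119/(1/5 + 329) = 119/(1646/5) = 119*(5/1646) = 595/1646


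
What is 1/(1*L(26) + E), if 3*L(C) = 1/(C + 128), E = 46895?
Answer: 462/21665491 ≈ 2.1324e-5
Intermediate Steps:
L(C) = 1/(3*(128 + C)) (L(C) = 1/(3*(C + 128)) = 1/(3*(128 + C)))
1/(1*L(26) + E) = 1/(1*(1/(3*(128 + 26))) + 46895) = 1/(1*((⅓)/154) + 46895) = 1/(1*((⅓)*(1/154)) + 46895) = 1/(1*(1/462) + 46895) = 1/(1/462 + 46895) = 1/(21665491/462) = 462/21665491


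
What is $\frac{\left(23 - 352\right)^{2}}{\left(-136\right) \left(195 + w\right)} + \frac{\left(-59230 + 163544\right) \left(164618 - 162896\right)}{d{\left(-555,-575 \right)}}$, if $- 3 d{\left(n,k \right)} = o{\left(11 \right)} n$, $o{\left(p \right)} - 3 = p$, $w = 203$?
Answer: $\frac{694475883031}{10013680} \approx 69353.0$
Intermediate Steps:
$o{\left(p \right)} = 3 + p$
$d{\left(n,k \right)} = - \frac{14 n}{3}$ ($d{\left(n,k \right)} = - \frac{\left(3 + 11\right) n}{3} = - \frac{14 n}{3}$)
$\frac{\left(23 - 352\right)^{2}}{\left(-136\right) \left(195 + w\right)} + \frac{\left(-59230 + 163544\right) \left(164618 - 162896\right)}{d{\left(-555,-575 \right)}} = \frac{\left(23 - 352\right)^{2}}{\left(-136\right) \left(195 + 203\right)} + \frac{\left(-59230 + 163544\right) \left(164618 - 162896\right)}{\left(- \frac{14}{3}\right) \left(-555\right)} = \frac{\left(-329\right)^{2}}{\left(-136\right) 398} + \frac{104314 \cdot 1722}{2590} = \frac{108241}{-54128} + 179628708 \cdot \frac{1}{2590} = 108241 \left(- \frac{1}{54128}\right) + \frac{12830622}{185} = - \frac{108241}{54128} + \frac{12830622}{185} = \frac{694475883031}{10013680}$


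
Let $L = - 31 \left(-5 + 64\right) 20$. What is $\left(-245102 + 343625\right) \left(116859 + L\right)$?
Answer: $7909327917$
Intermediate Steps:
$L = -36580$ ($L = \left(-31\right) 59 \cdot 20 = \left(-1829\right) 20 = -36580$)
$\left(-245102 + 343625\right) \left(116859 + L\right) = \left(-245102 + 343625\right) \left(116859 - 36580\right) = 98523 \cdot 80279 = 7909327917$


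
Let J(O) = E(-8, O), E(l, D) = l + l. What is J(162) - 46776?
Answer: -46792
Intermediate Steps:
E(l, D) = 2*l
J(O) = -16 (J(O) = 2*(-8) = -16)
J(162) - 46776 = -16 - 46776 = -46792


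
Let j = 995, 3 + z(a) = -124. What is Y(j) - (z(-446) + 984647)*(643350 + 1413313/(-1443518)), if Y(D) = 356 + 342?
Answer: -457154916685732838/721759 ≈ -6.3339e+11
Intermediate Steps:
z(a) = -127 (z(a) = -3 - 124 = -127)
Y(D) = 698
Y(j) - (z(-446) + 984647)*(643350 + 1413313/(-1443518)) = 698 - (-127 + 984647)*(643350 + 1413313/(-1443518)) = 698 - 984520*(643350 + 1413313*(-1/1443518)) = 698 - 984520*(643350 - 1413313/1443518) = 698 - 984520*928685891987/1443518 = 698 - 1*457154917189520620/721759 = 698 - 457154917189520620/721759 = -457154916685732838/721759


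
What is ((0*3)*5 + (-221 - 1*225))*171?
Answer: -76266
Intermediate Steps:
((0*3)*5 + (-221 - 1*225))*171 = (0*5 + (-221 - 225))*171 = (0 - 446)*171 = -446*171 = -76266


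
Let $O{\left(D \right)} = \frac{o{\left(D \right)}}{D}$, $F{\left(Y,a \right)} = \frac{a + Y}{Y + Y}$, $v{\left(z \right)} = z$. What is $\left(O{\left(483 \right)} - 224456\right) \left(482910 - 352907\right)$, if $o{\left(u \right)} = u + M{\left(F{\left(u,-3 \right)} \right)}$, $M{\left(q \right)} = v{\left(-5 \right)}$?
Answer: $- \frac{14093855335310}{483} \approx -2.918 \cdot 10^{10}$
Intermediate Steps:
$F{\left(Y,a \right)} = \frac{Y + a}{2 Y}$
$M{\left(q \right)} = -5$
$o{\left(u \right)} = -5 + u$ ($o{\left(u \right)} = u - 5 = -5 + u$)
$O{\left(D \right)} = \frac{-5 + D}{D}$
$\left(O{\left(483 \right)} - 224456\right) \left(482910 - 352907\right) = \left(\frac{-5 + 483}{483} - 224456\right) \left(482910 - 352907\right) = \left(\frac{1}{483} \cdot 478 - 224456\right) 130003 = \left(\frac{478}{483} - 224456\right) 130003 = \left(- \frac{108411770}{483}\right) 130003 = - \frac{14093855335310}{483}$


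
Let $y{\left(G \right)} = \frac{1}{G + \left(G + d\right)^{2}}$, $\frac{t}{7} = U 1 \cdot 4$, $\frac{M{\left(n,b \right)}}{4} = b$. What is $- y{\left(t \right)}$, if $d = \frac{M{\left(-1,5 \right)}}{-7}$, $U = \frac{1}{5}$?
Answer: $- \frac{1225}{16076} \approx -0.0762$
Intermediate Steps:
$U = \frac{1}{5} \approx 0.2$
$M{\left(n,b \right)} = 4 b$
$d = - \frac{20}{7}$ ($d = \frac{4 \cdot 5}{-7} = 20 \left(- \frac{1}{7}\right) = - \frac{20}{7} \approx -2.8571$)
$t = \frac{28}{5}$ ($t = 7 \cdot \frac{1}{5} \cdot 1 \cdot 4 = 7 \cdot \frac{1}{5} \cdot 4 = 7 \cdot \frac{4}{5} = \frac{28}{5} \approx 5.6$)
$y{\left(G \right)} = \frac{1}{G + \left(- \frac{20}{7} + G\right)^{2}}$ ($y{\left(G \right)} = \frac{1}{G + \left(G - \frac{20}{7}\right)^{2}} = \frac{1}{G + \left(- \frac{20}{7} + G\right)^{2}}$)
$- y{\left(t \right)} = - \frac{49}{\left(-20 + 7 \cdot \frac{28}{5}\right)^{2} + 49 \cdot \frac{28}{5}} = - \frac{49}{\left(-20 + \frac{196}{5}\right)^{2} + \frac{1372}{5}} = - \frac{49}{\left(\frac{96}{5}\right)^{2} + \frac{1372}{5}} = - \frac{49}{\frac{9216}{25} + \frac{1372}{5}} = - \frac{49}{\frac{16076}{25}} = - \frac{49 \cdot 25}{16076} = \left(-1\right) \frac{1225}{16076} = - \frac{1225}{16076}$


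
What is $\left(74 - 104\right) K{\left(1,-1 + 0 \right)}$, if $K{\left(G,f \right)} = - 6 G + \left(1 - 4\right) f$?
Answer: $90$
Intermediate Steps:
$K{\left(G,f \right)} = - 6 G - 3 f$ ($K{\left(G,f \right)} = - 6 G + \left(1 - 4\right) f = - 6 G - 3 f$)
$\left(74 - 104\right) K{\left(1,-1 + 0 \right)} = \left(74 - 104\right) \left(\left(-6\right) 1 - 3 \left(-1 + 0\right)\right) = - 30 \left(-6 - -3\right) = - 30 \left(-6 + 3\right) = \left(-30\right) \left(-3\right) = 90$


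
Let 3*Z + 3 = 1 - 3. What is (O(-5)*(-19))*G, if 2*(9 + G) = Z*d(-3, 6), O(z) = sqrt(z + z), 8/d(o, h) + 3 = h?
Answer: 1919*I*sqrt(10)/9 ≈ 674.27*I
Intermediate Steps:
d(o, h) = 8/(-3 + h)
O(z) = sqrt(2)*sqrt(z) (O(z) = sqrt(2*z) = sqrt(2)*sqrt(z))
Z = -5/3 (Z = -1 + (1 - 3)/3 = -1 + (1/3)*(-2) = -1 - 2/3 = -5/3 ≈ -1.6667)
G = -101/9 (G = -9 + (-40/(3*(-3 + 6)))/2 = -9 + (-40/(3*3))/2 = -9 + (-5/3*8/3)/2 = -9 + (1/2)*(-40/9) = -9 - 20/9 = -101/9 ≈ -11.222)
(O(-5)*(-19))*G = ((sqrt(2)*sqrt(-5))*(-19))*(-101/9) = ((sqrt(2)*(I*sqrt(5)))*(-19))*(-101/9) = ((I*sqrt(10))*(-19))*(-101/9) = -19*I*sqrt(10)*(-101/9) = 1919*I*sqrt(10)/9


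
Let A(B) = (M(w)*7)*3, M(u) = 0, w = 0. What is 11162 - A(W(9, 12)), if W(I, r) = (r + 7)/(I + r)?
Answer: 11162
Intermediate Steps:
W(I, r) = (7 + r)/(I + r)
A(B) = 0 (A(B) = (0*7)*3 = 0*3 = 0)
11162 - A(W(9, 12)) = 11162 - 1*0 = 11162 + 0 = 11162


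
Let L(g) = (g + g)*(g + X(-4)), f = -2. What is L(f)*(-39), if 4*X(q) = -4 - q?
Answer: -312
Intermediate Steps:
X(q) = -1 - q/4 (X(q) = (-4 - q)/4 = -1 - q/4)
L(g) = 2*g² (L(g) = (g + g)*(g + (-1 - ¼*(-4))) = (2*g)*(g + (-1 + 1)) = (2*g)*(g + 0) = (2*g)*g = 2*g²)
L(f)*(-39) = (2*(-2)²)*(-39) = (2*4)*(-39) = 8*(-39) = -312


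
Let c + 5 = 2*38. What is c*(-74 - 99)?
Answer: -12283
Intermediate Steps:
c = 71 (c = -5 + 2*38 = -5 + 76 = 71)
c*(-74 - 99) = 71*(-74 - 99) = 71*(-173) = -12283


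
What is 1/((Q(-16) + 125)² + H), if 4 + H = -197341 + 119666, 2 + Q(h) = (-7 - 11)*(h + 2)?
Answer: 1/62946 ≈ 1.5887e-5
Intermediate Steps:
Q(h) = -38 - 18*h (Q(h) = -2 + (-7 - 11)*(h + 2) = -2 - 18*(2 + h) = -2 + (-36 - 18*h) = -38 - 18*h)
H = -77679 (H = -4 + (-197341 + 119666) = -4 - 77675 = -77679)
1/((Q(-16) + 125)² + H) = 1/(((-38 - 18*(-16)) + 125)² - 77679) = 1/(((-38 + 288) + 125)² - 77679) = 1/((250 + 125)² - 77679) = 1/(375² - 77679) = 1/(140625 - 77679) = 1/62946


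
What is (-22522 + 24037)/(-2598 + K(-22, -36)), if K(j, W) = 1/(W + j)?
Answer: -17574/30137 ≈ -0.58314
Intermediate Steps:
(-22522 + 24037)/(-2598 + K(-22, -36)) = (-22522 + 24037)/(-2598 + 1/(-36 - 22)) = 1515/(-2598 + 1/(-58)) = 1515/(-2598 - 1/58) = 1515/(-150685/58) = 1515*(-58/150685) = -17574/30137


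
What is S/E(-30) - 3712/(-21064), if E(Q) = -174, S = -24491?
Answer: 64565539/458142 ≈ 140.93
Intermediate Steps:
S/E(-30) - 3712/(-21064) = -24491/(-174) - 3712/(-21064) = -24491*(-1/174) - 3712*(-1/21064) = 24491/174 + 464/2633 = 64565539/458142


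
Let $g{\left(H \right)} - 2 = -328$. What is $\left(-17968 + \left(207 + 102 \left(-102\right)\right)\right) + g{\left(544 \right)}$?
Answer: $-28491$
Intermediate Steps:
$g{\left(H \right)} = -326$ ($g{\left(H \right)} = 2 - 328 = -326$)
$\left(-17968 + \left(207 + 102 \left(-102\right)\right)\right) + g{\left(544 \right)} = \left(-17968 + \left(207 + 102 \left(-102\right)\right)\right) - 326 = \left(-17968 + \left(207 - 10404\right)\right) - 326 = \left(-17968 - 10197\right) - 326 = -28165 - 326 = -28491$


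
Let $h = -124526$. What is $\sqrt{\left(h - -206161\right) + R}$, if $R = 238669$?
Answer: $4 \sqrt{20019} \approx 565.95$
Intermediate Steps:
$\sqrt{\left(h - -206161\right) + R} = \sqrt{\left(-124526 - -206161\right) + 238669} = \sqrt{\left(-124526 + 206161\right) + 238669} = \sqrt{81635 + 238669} = \sqrt{320304} = 4 \sqrt{20019}$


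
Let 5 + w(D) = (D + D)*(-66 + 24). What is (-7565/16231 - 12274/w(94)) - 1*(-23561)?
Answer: 3021628735720/128241131 ≈ 23562.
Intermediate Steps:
w(D) = -5 - 84*D (w(D) = -5 + (D + D)*(-66 + 24) = -5 + (2*D)*(-42) = -5 - 84*D)
(-7565/16231 - 12274/w(94)) - 1*(-23561) = (-7565/16231 - 12274/(-5 - 84*94)) - 1*(-23561) = (-7565*1/16231 - 12274/(-5 - 7896)) + 23561 = (-7565/16231 - 12274/(-7901)) + 23561 = (-7565/16231 - 12274*(-1/7901)) + 23561 = (-7565/16231 + 12274/7901) + 23561 = 139448229/128241131 + 23561 = 3021628735720/128241131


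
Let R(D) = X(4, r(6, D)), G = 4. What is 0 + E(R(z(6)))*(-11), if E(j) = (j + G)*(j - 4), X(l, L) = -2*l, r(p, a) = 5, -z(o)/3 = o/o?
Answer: -528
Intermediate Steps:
z(o) = -3 (z(o) = -3*o/o = -3*1 = -3)
R(D) = -8 (R(D) = -2*4 = -8)
E(j) = (-4 + j)*(4 + j) (E(j) = (j + 4)*(j - 4) = (4 + j)*(-4 + j) = (-4 + j)*(4 + j))
0 + E(R(z(6)))*(-11) = 0 + (-16 + (-8)²)*(-11) = 0 + (-16 + 64)*(-11) = 0 + 48*(-11) = 0 - 528 = -528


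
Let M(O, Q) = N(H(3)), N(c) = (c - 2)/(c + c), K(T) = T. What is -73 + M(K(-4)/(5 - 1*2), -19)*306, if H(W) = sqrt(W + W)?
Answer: 80 - 51*sqrt(6) ≈ -44.924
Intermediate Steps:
H(W) = sqrt(2)*sqrt(W) (H(W) = sqrt(2*W) = sqrt(2)*sqrt(W))
N(c) = (-2 + c)/(2*c) (N(c) = (-2 + c)/((2*c)) = (-2 + c)*(1/(2*c)) = (-2 + c)/(2*c))
M(O, Q) = sqrt(6)*(-2 + sqrt(6))/12 (M(O, Q) = (-2 + sqrt(2)*sqrt(3))/(2*((sqrt(2)*sqrt(3)))) = (-2 + sqrt(6))/(2*(sqrt(6))) = (sqrt(6)/6)*(-2 + sqrt(6))/2 = sqrt(6)*(-2 + sqrt(6))/12)
-73 + M(K(-4)/(5 - 1*2), -19)*306 = -73 + (1/2 - sqrt(6)/6)*306 = -73 + (153 - 51*sqrt(6)) = 80 - 51*sqrt(6)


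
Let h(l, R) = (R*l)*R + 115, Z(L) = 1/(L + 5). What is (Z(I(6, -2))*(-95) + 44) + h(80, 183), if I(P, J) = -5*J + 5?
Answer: 10717097/4 ≈ 2.6793e+6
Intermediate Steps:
I(P, J) = 5 - 5*J
Z(L) = 1/(5 + L)
h(l, R) = 115 + l*R² (h(l, R) = l*R² + 115 = 115 + l*R²)
(Z(I(6, -2))*(-95) + 44) + h(80, 183) = (-95/(5 + (5 - 5*(-2))) + 44) + (115 + 80*183²) = (-95/(5 + (5 + 10)) + 44) + (115 + 80*33489) = (-95/(5 + 15) + 44) + (115 + 2679120) = (-95/20 + 44) + 2679235 = ((1/20)*(-95) + 44) + 2679235 = (-19/4 + 44) + 2679235 = 157/4 + 2679235 = 10717097/4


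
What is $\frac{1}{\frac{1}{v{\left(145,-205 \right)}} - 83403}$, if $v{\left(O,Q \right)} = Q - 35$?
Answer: $- \frac{240}{20016721} \approx -1.199 \cdot 10^{-5}$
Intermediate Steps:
$v{\left(O,Q \right)} = -35 + Q$
$\frac{1}{\frac{1}{v{\left(145,-205 \right)}} - 83403} = \frac{1}{\frac{1}{-35 - 205} - 83403} = \frac{1}{\frac{1}{-240} - 83403} = \frac{1}{- \frac{1}{240} - 83403} = \frac{1}{- \frac{20016721}{240}} = - \frac{240}{20016721}$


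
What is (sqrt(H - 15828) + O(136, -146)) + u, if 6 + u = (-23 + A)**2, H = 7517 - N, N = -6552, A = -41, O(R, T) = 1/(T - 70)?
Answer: 883439/216 + I*sqrt(1759) ≈ 4090.0 + 41.94*I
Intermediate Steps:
O(R, T) = 1/(-70 + T)
H = 14069 (H = 7517 - 1*(-6552) = 7517 + 6552 = 14069)
u = 4090 (u = -6 + (-23 - 41)**2 = -6 + (-64)**2 = -6 + 4096 = 4090)
(sqrt(H - 15828) + O(136, -146)) + u = (sqrt(14069 - 15828) + 1/(-70 - 146)) + 4090 = (sqrt(-1759) + 1/(-216)) + 4090 = (I*sqrt(1759) - 1/216) + 4090 = (-1/216 + I*sqrt(1759)) + 4090 = 883439/216 + I*sqrt(1759)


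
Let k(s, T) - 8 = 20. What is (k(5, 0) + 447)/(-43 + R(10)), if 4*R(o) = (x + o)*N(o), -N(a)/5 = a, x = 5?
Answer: -950/461 ≈ -2.0607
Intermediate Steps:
k(s, T) = 28 (k(s, T) = 8 + 20 = 28)
N(a) = -5*a
R(o) = -5*o*(5 + o)/4 (R(o) = ((5 + o)*(-5*o))/4 = (-5*o*(5 + o))/4 = -5*o*(5 + o)/4)
(k(5, 0) + 447)/(-43 + R(10)) = (28 + 447)/(-43 - 5/4*10*(5 + 10)) = 475/(-43 - 5/4*10*15) = 475/(-43 - 375/2) = 475/(-461/2) = 475*(-2/461) = -950/461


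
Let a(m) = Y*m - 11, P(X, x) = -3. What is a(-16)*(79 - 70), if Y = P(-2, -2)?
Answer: 333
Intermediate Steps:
Y = -3
a(m) = -11 - 3*m (a(m) = -3*m - 11 = -11 - 3*m)
a(-16)*(79 - 70) = (-11 - 3*(-16))*(79 - 70) = (-11 + 48)*9 = 37*9 = 333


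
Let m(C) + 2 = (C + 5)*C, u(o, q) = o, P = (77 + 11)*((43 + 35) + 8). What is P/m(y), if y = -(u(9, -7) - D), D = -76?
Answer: 344/309 ≈ 1.1133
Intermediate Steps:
P = 7568 (P = 88*(78 + 8) = 88*86 = 7568)
y = -85 (y = -(9 - 1*(-76)) = -(9 + 76) = -1*85 = -85)
m(C) = -2 + C*(5 + C) (m(C) = -2 + (C + 5)*C = -2 + (5 + C)*C = -2 + C*(5 + C))
P/m(y) = 7568/(-2 + (-85)**2 + 5*(-85)) = 7568/(-2 + 7225 - 425) = 7568/6798 = 7568*(1/6798) = 344/309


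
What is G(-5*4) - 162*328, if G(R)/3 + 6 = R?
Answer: -53214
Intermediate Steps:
G(R) = -18 + 3*R
G(-5*4) - 162*328 = (-18 + 3*(-5*4)) - 162*328 = (-18 + 3*(-20)) - 53136 = (-18 - 60) - 53136 = -78 - 53136 = -53214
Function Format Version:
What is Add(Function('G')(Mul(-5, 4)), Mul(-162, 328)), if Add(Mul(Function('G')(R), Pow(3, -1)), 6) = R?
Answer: -53214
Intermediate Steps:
Function('G')(R) = Add(-18, Mul(3, R))
Add(Function('G')(Mul(-5, 4)), Mul(-162, 328)) = Add(Add(-18, Mul(3, Mul(-5, 4))), Mul(-162, 328)) = Add(Add(-18, Mul(3, -20)), -53136) = Add(Add(-18, -60), -53136) = Add(-78, -53136) = -53214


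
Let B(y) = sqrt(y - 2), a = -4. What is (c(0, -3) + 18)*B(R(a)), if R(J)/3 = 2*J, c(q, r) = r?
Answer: 15*I*sqrt(26) ≈ 76.485*I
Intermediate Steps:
R(J) = 6*J (R(J) = 3*(2*J) = 6*J)
B(y) = sqrt(-2 + y)
(c(0, -3) + 18)*B(R(a)) = (-3 + 18)*sqrt(-2 + 6*(-4)) = 15*sqrt(-2 - 24) = 15*sqrt(-26) = 15*(I*sqrt(26)) = 15*I*sqrt(26)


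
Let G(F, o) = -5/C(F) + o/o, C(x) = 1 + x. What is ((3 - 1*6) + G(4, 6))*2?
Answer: -6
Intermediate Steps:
G(F, o) = 1 - 5/(1 + F) (G(F, o) = -5/(1 + F) + o/o = -5/(1 + F) + 1 = 1 - 5/(1 + F))
((3 - 1*6) + G(4, 6))*2 = ((3 - 1*6) + (-4 + 4)/(1 + 4))*2 = ((3 - 6) + 0/5)*2 = (-3 + (⅕)*0)*2 = (-3 + 0)*2 = -3*2 = -6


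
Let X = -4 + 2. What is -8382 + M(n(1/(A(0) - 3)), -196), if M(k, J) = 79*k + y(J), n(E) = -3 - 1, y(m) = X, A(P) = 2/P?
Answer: -8700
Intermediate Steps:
X = -2
y(m) = -2
n(E) = -4
M(k, J) = -2 + 79*k (M(k, J) = 79*k - 2 = -2 + 79*k)
-8382 + M(n(1/(A(0) - 3)), -196) = -8382 + (-2 + 79*(-4)) = -8382 + (-2 - 316) = -8382 - 318 = -8700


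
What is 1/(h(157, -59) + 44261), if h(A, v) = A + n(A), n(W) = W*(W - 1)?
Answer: 1/68910 ≈ 1.4512e-5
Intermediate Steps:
n(W) = W*(-1 + W)
h(A, v) = A + A*(-1 + A)
1/(h(157, -59) + 44261) = 1/(157² + 44261) = 1/(24649 + 44261) = 1/68910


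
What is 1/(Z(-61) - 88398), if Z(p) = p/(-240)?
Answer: -240/21215459 ≈ -1.1312e-5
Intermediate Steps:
Z(p) = -p/240 (Z(p) = p*(-1/240) = -p/240)
1/(Z(-61) - 88398) = 1/(-1/240*(-61) - 88398) = 1/(61/240 - 88398) = 1/(-21215459/240) = -240/21215459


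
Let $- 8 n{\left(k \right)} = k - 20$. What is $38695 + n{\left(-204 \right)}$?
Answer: $38723$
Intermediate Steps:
$n{\left(k \right)} = \frac{5}{2} - \frac{k}{8}$ ($n{\left(k \right)} = - \frac{k - 20}{8} = - \frac{-20 + k}{8} = \frac{5}{2} - \frac{k}{8}$)
$38695 + n{\left(-204 \right)} = 38695 + \left(\frac{5}{2} - - \frac{51}{2}\right) = 38695 + \left(\frac{5}{2} + \frac{51}{2}\right) = 38695 + 28 = 38723$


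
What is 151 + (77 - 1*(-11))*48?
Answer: 4375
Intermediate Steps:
151 + (77 - 1*(-11))*48 = 151 + (77 + 11)*48 = 151 + 88*48 = 151 + 4224 = 4375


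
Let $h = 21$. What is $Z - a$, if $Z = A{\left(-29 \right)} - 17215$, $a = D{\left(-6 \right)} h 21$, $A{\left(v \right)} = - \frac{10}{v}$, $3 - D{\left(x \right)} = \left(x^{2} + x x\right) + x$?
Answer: $\frac{306482}{29} \approx 10568.0$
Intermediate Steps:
$D{\left(x \right)} = 3 - x - 2 x^{2}$ ($D{\left(x \right)} = 3 - \left(\left(x^{2} + x x\right) + x\right) = 3 - \left(\left(x^{2} + x^{2}\right) + x\right) = 3 - \left(2 x^{2} + x\right) = 3 - \left(x + 2 x^{2}\right) = 3 - x - 2 x^{2}$)
$a = -27783$ ($a = \left(3 - -6 - 2 \left(-6\right)^{2}\right) 21 \cdot 21 = \left(3 + 6 - 72\right) 21 \cdot 21 = \left(-63\right) 21 \cdot 21 = \left(-1323\right) 21 = -27783$)
$Z = - \frac{499225}{29}$ ($Z = - \frac{10}{-29} - 17215 = \left(-10\right) \left(- \frac{1}{29}\right) - 17215 = \frac{10}{29} - 17215 = - \frac{499225}{29} \approx -17215.0$)
$Z - a = - \frac{499225}{29} - -27783 = - \frac{499225}{29} + 27783 = \frac{306482}{29}$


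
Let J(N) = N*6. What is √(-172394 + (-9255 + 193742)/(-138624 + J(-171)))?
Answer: I*√2744550750918/3990 ≈ 415.21*I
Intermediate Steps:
J(N) = 6*N
√(-172394 + (-9255 + 193742)/(-138624 + J(-171))) = √(-172394 + (-9255 + 193742)/(-138624 + 6*(-171))) = √(-172394 + 184487/(-138624 - 1026)) = √(-172394 + 184487/(-139650)) = √(-172394 + 184487*(-1/139650)) = √(-172394 - 184487/139650) = √(-24075006587/139650) = I*√2744550750918/3990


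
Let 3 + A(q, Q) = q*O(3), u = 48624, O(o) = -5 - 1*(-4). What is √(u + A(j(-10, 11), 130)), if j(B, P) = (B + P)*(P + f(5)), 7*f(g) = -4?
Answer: √2381918/7 ≈ 220.48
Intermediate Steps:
O(o) = -1 (O(o) = -5 + 4 = -1)
f(g) = -4/7 (f(g) = (⅐)*(-4) = -4/7)
j(B, P) = (-4/7 + P)*(B + P) (j(B, P) = (B + P)*(P - 4/7) = (B + P)*(-4/7 + P) = (-4/7 + P)*(B + P))
A(q, Q) = -3 - q (A(q, Q) = -3 + q*(-1) = -3 - q)
√(u + A(j(-10, 11), 130)) = √(48624 + (-3 - (11² - 4/7*(-10) - 4/7*11 - 10*11))) = √(48624 + (-3 - (121 + 40/7 - 44/7 - 110))) = √(48624 + (-3 - 1*73/7)) = √(48624 + (-3 - 73/7)) = √(48624 - 94/7) = √(340274/7) = √2381918/7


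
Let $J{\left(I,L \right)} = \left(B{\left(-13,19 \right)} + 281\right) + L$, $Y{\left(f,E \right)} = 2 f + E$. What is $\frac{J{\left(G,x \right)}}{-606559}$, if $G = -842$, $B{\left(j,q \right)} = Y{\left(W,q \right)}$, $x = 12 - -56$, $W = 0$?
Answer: $- \frac{368}{606559} \approx -0.0006067$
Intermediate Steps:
$x = 68$ ($x = 12 + 56 = 68$)
$Y{\left(f,E \right)} = E + 2 f$
$B{\left(j,q \right)} = q$ ($B{\left(j,q \right)} = q + 2 \cdot 0 = q + 0 = q$)
$J{\left(I,L \right)} = 300 + L$ ($J{\left(I,L \right)} = \left(19 + 281\right) + L = 300 + L$)
$\frac{J{\left(G,x \right)}}{-606559} = \frac{300 + 68}{-606559} = 368 \left(- \frac{1}{606559}\right) = - \frac{368}{606559}$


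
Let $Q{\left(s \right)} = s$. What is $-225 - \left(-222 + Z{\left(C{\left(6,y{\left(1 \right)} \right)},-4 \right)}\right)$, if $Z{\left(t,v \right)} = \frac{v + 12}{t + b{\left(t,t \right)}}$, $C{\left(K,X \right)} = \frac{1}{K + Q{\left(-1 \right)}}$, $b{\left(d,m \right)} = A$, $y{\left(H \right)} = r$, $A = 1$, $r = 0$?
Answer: $- \frac{29}{3} \approx -9.6667$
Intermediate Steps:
$y{\left(H \right)} = 0$
$b{\left(d,m \right)} = 1$
$C{\left(K,X \right)} = \frac{1}{-1 + K}$ ($C{\left(K,X \right)} = \frac{1}{K - 1} = \frac{1}{-1 + K}$)
$Z{\left(t,v \right)} = \frac{12 + v}{1 + t}$ ($Z{\left(t,v \right)} = \frac{v + 12}{t + 1} = \frac{12 + v}{1 + t}$)
$-225 - \left(-222 + Z{\left(C{\left(6,y{\left(1 \right)} \right)},-4 \right)}\right) = -225 + \left(222 - \frac{12 - 4}{1 + \frac{1}{-1 + 6}}\right) = -225 + \left(222 - \frac{1}{1 + \frac{1}{5}} \cdot 8\right) = -225 + \left(222 - \frac{1}{\frac{6}{5}} \cdot 8\right) = -225 + \left(222 - \frac{5}{6} \cdot 8\right) = -225 + \left(222 - \frac{20}{3}\right) = -225 + \frac{646}{3} = - \frac{29}{3}$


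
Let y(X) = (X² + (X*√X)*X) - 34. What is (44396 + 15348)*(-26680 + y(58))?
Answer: -1395022400 + 200978816*√58 ≈ 1.3559e+8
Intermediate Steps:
y(X) = -34 + X² + X^(5/2) (y(X) = (X² + X^(3/2)*X) - 34 = (X² + X^(5/2)) - 34 = -34 + X² + X^(5/2))
(44396 + 15348)*(-26680 + y(58)) = (44396 + 15348)*(-26680 + (-34 + 58² + 58^(5/2))) = 59744*(-26680 + (-34 + 3364 + 3364*√58)) = 59744*(-26680 + (3330 + 3364*√58)) = 59744*(-23350 + 3364*√58) = -1395022400 + 200978816*√58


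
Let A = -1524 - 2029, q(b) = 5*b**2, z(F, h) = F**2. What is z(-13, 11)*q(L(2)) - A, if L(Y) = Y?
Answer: 6933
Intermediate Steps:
A = -3553
z(-13, 11)*q(L(2)) - A = (-13)**2*(5*2**2) - 1*(-3553) = 169*(5*4) + 3553 = 169*20 + 3553 = 3380 + 3553 = 6933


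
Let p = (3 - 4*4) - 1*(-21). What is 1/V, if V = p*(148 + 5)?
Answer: 1/1224 ≈ 0.00081699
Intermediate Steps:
p = 8 (p = (3 - 16) + 21 = -13 + 21 = 8)
V = 1224 (V = 8*(148 + 5) = 8*153 = 1224)
1/V = 1/1224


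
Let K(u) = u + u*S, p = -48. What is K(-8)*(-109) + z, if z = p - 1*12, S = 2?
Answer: 2556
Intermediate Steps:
z = -60 (z = -48 - 1*12 = -48 - 12 = -60)
K(u) = 3*u (K(u) = u + u*2 = u + 2*u = 3*u)
K(-8)*(-109) + z = (3*(-8))*(-109) - 60 = -24*(-109) - 60 = 2616 - 60 = 2556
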